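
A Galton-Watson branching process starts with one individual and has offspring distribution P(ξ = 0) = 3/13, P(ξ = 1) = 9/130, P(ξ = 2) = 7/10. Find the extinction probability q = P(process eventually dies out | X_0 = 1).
q = 30/91

The pgf is f(s) = 3/13 + 9/130·s + 7/10·s². The extinction probability q is the smallest fixed point of f in [0, 1]. Setting s = f(s):
  7/10·s² + (9/130 − 1)·s + 3/13 = 0
  7/10·s² − (3/13 + 7/10)·s + 3/13 = 0
which factors as (s − 1)·(7/10·s − 3/13) = 0, giving roots s = 1 and s = (3/13)/(7/10) = 30/91.
Mean offspring μ = 9/130 + 2·7/10 = 191/130 > 1 (supercritical), so q < 1. The extinction probability is the smaller root: q = (3/13)/(7/10) = 30/91.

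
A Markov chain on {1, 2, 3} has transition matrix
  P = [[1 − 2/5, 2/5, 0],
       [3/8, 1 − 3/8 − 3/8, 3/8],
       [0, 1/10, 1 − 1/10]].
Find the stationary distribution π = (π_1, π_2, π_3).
π = (15/91, 16/91, 60/91)

This is a birth-death chain on three states, which satisfies detailed balance: π_1 · P_{12} = π_2 · P_{21} and π_2 · P_{23} = π_3 · P_{32}.
From π_1 · 2/5 = π_2 · 3/8: π_2/π_1 = (2/5)/(3/8) = 16/15.
From π_2 · 3/8 = π_3 · 1/10: π_3/π_2 = (3/8)/(1/10) = 15/4.
Take π_1 proportional to 1; then unnormalized π = (1, 16/15, 4). Normalize by dividing by the sum 91/15:
  π = (15/91, 16/91, 60/91).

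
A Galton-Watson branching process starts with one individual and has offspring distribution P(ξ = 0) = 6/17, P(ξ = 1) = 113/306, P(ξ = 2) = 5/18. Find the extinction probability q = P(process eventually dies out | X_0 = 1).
q = 1

Mean offspring μ = 0·6/17 + 1·113/306 + 2·5/18 = 283/306 ≤ 1. For μ ≤ 1 with offspring not concentrated at 1, the Galton-Watson process goes extinct almost surely, so q = 1.
(Algebraic check: The pgf is f(s) = 6/17 + 113/306·s + 5/18·s². The extinction probability q is the smallest fixed point of f in [0, 1]. Setting s = f(s):
  5/18·s² + (113/306 − 1)·s + 6/17 = 0
  5/18·s² − (6/17 + 5/18)·s + 6/17 = 0
which factors as (s − 1)·(5/18·s − 6/17) = 0, giving roots s = 1 and s = (6/17)/(5/18) = 108/85. Since 108/85 ≥ 1, the smallest root in [0, 1] is s = 1.)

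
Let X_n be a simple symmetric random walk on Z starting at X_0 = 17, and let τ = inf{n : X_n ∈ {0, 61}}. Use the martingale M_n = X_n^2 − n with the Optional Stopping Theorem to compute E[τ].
E[τ] = 748

M_n = X_n^2 − n is a martingale (since E[X_{n+1}^2 | F_n] = X_n^2 + 1). By OST (τ has finite mean in a bounded region), E[M_τ] = E[M_0] = X_0^2 − 0 = 17^2 = 289. Also E[M_τ] = E[X_τ^2] − E[τ]. The walk exits at 0 or 61, with P(hit 61 first) = 17/61, so E[X_τ^2] = 61^2 · 17/61 + 0 = 1037. Thus E[τ] = E[X_τ^2] − E[M_τ] = 1037 − 289 = 748 = 17(61 − 17) = 748.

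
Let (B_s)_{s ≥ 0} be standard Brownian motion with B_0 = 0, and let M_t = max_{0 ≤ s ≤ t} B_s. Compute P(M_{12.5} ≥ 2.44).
P(M_{12.5} ≥ 2.44) = 2·P(B_{12.5} ≥ 2.44) = 2(1 − Φ(2.44/√12.5)) ≈ 0.4901

By the reflection principle for Brownian motion, P(M_t ≥ a) = 2 · P(B_t ≥ a) for a ≥ 0. Since B_t ~ N(0, t), P(B_t ≥ 2.44) = 1 − Φ(2.44/√t) = 1 − Φ(2.44/√12.5) = 1 − Φ(0.6901). So
  P(M_{12.5} ≥ 2.44) = 2(1 − Φ(0.6901)) ≈ 0.4901.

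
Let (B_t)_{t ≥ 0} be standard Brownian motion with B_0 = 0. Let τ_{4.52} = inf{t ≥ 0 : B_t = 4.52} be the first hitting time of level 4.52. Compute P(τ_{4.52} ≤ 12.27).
P(τ_{4.52} ≤ 12.27) = 2(1 − Φ(4.52/√12.27)) = 2(1 − Φ(1.2904)) ≈ 0.1969

By the reflection principle for standard BM, P(τ_b ≤ t) = 2 · P(B_t ≥ b). Since B_t ~ N(0, t), P(B_t ≥ 4.52) = 1 − Φ(4.52/√t) = 1 − Φ(4.52/√12.27) = 1 − Φ(1.2904) ≈ 0.09846. Doubling: P(τ_{4.52} ≤ 12.27) ≈ 2 · 0.09846 = 0.19692 ≈ 0.1969.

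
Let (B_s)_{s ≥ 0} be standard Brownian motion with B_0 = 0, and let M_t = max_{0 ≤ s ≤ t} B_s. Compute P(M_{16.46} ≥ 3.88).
P(M_{16.46} ≥ 3.88) = 2·P(B_{16.46} ≥ 3.88) = 2(1 − Φ(3.88/√16.46)) ≈ 0.3389

By the reflection principle for Brownian motion, P(M_t ≥ a) = 2 · P(B_t ≥ a) for a ≥ 0. Since B_t ~ N(0, t), P(B_t ≥ 3.88) = 1 − Φ(3.88/√t) = 1 − Φ(3.88/√16.46) = 1 − Φ(0.9563). So
  P(M_{16.46} ≥ 3.88) = 2(1 − Φ(0.9563)) ≈ 0.3389.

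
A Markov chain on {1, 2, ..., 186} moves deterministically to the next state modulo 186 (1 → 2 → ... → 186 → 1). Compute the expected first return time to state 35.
E[T_35 | X_0 = 35] = 186

The chain cycles deterministically, so starting at state 35 it returns in exactly 186 steps. Equivalently, the stationary distribution is uniform π_j = 1/186 for every state j, so by Kac's formula E[T_35] = 1/π_35 = 186.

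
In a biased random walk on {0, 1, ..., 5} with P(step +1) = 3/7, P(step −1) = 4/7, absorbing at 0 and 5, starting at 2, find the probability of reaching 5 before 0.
P(hit 5 before 0) = (1 − (4/3)^2) / (1 − (4/3)^5) = 189/781

Let u_k denote P(reach 5 before 0 | start at k). Boundary: u_0 = 0, u_5 = 1. Recurrence: u_k = 3/7·u_{k+1} + 4/7·u_{k-1} for 1 ≤ k ≤ 4. Try u_k = A + B·r^k with r = q/p = (4/7)/(3/7) = 4/3. Substitution satisfies the recurrence; boundary conditions give:
  u_k = (1 − r^k) / (1 − r^N) = (1 − (4/3)^2) / (1 − (4/3)^5) = 189/781.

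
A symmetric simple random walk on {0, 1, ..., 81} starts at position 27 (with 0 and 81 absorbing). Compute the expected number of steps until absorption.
E[τ | X_0 = 27] = 1458

Let v_k = E[τ | X_0 = k]. Boundary: v_0 = v_81 = 0. Recurrence: v_k = 1 + (v_{k-1} + v_{k+1})/2 for 1 ≤ k ≤ 80. The particular solution to v_k − (v_{k-1} + v_{k+1})/2 = 1 is v_k = −k^2. Adding homogeneous solution A + B k and matching boundaries gives v_k = k (81 − k). Substituting k = 27: v_27 = 27 · 54 = 1458.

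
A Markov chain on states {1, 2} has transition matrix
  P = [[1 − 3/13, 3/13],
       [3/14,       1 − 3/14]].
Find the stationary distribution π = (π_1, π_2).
π_1 = 13/27, π_2 = 14/27

Solve πP = π with π_1 + π_2 = 1. From πP = π: π_1 · (1 − 3/13) + π_2 · 3/14 = π_1 ⇒ π_2 · 3/14 = π_1 · 3/13 ⇒ π_2/π_1 = (3/13)/(3/14) = 14/13. Together with π_1 + π_2 = 1:
  π_1 = (3/14)/(3/13 + 3/14) = (3/14)/(81/182) = 13/27,
  π_2 = (3/13)/(3/13 + 3/14) = (3/13)/(81/182) = 14/27.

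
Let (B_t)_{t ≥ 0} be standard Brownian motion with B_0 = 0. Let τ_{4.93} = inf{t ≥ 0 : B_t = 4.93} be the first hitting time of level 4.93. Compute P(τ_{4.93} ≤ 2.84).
P(τ_{4.93} ≤ 2.84) = 2(1 − Φ(4.93/√2.84)) = 2(1 − Φ(2.9254)) ≈ 0.0034

By the reflection principle for standard BM, P(τ_b ≤ t) = 2 · P(B_t ≥ b). Since B_t ~ N(0, t), P(B_t ≥ 4.93) = 1 − Φ(4.93/√t) = 1 − Φ(4.93/√2.84) = 1 − Φ(2.9254) ≈ 0.00172. Doubling: P(τ_{4.93} ≤ 2.84) ≈ 2 · 0.00172 = 0.00344 ≈ 0.0034.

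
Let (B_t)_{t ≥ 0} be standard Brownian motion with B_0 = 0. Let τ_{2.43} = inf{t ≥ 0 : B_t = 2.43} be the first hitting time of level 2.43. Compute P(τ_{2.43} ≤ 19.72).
P(τ_{2.43} ≤ 19.72) = 2(1 − Φ(2.43/√19.72)) = 2(1 − Φ(0.5472)) ≈ 0.5842

By the reflection principle for standard BM, P(τ_b ≤ t) = 2 · P(B_t ≥ b). Since B_t ~ N(0, t), P(B_t ≥ 2.43) = 1 − Φ(2.43/√t) = 1 − Φ(2.43/√19.72) = 1 − Φ(0.5472) ≈ 0.29212. Doubling: P(τ_{2.43} ≤ 19.72) ≈ 2 · 0.29212 = 0.58424 ≈ 0.5842.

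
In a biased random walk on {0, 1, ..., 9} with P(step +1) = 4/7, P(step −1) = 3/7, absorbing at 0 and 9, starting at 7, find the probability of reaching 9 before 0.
P(hit 9 before 0) = (1 − (3/4)^7) / (1 − (3/4)^9) = 227152/242461

Let u_k denote P(reach 9 before 0 | start at k). Boundary: u_0 = 0, u_9 = 1. Recurrence: u_k = 4/7·u_{k+1} + 3/7·u_{k-1} for 1 ≤ k ≤ 8. Try u_k = A + B·r^k with r = q/p = (3/7)/(4/7) = 3/4. Substitution satisfies the recurrence; boundary conditions give:
  u_k = (1 − r^k) / (1 − r^N) = (1 − (3/4)^7) / (1 − (3/4)^9) = 227152/242461.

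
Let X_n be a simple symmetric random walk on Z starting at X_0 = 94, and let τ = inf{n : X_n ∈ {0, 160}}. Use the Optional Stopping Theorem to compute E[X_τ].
E[X_τ] = 94

X_n is a martingale and τ is a bounded-mean stopping time (indeed τ is finite a.s. with bounded expectation since the walk is in a bounded region). By the OST, E[X_τ] = E[X_0] = 94. Equivalently: E[X_τ] = 160 · P(hit 160 first) + 0 · P(hit 0 first) = 160 · (94/160) = 94.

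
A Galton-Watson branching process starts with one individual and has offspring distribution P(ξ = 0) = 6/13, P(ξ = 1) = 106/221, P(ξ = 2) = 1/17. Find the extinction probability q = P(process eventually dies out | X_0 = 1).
q = 1

Mean offspring μ = 0·6/13 + 1·106/221 + 2·1/17 = 132/221 ≤ 1. For μ ≤ 1 with offspring not concentrated at 1, the Galton-Watson process goes extinct almost surely, so q = 1.
(Algebraic check: The pgf is f(s) = 6/13 + 106/221·s + 1/17·s². The extinction probability q is the smallest fixed point of f in [0, 1]. Setting s = f(s):
  1/17·s² + (106/221 − 1)·s + 6/13 = 0
  1/17·s² − (6/13 + 1/17)·s + 6/13 = 0
which factors as (s − 1)·(1/17·s − 6/13) = 0, giving roots s = 1 and s = (6/13)/(1/17) = 102/13. Since 102/13 ≥ 1, the smallest root in [0, 1] is s = 1.)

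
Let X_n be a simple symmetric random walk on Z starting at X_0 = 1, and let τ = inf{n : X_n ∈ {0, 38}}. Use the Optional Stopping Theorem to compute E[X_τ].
E[X_τ] = 1

X_n is a martingale and τ is a bounded-mean stopping time (indeed τ is finite a.s. with bounded expectation since the walk is in a bounded region). By the OST, E[X_τ] = E[X_0] = 1. Equivalently: E[X_τ] = 38 · P(hit 38 first) + 0 · P(hit 0 first) = 38 · (1/38) = 1.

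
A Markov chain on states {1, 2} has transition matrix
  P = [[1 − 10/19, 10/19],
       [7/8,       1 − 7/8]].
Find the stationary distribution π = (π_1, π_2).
π_1 = 133/213, π_2 = 80/213

Solve πP = π with π_1 + π_2 = 1. From πP = π: π_1 · (1 − 10/19) + π_2 · 7/8 = π_1 ⇒ π_2 · 7/8 = π_1 · 10/19 ⇒ π_2/π_1 = (10/19)/(7/8) = 80/133. Together with π_1 + π_2 = 1:
  π_1 = (7/8)/(10/19 + 7/8) = (7/8)/(213/152) = 133/213,
  π_2 = (10/19)/(10/19 + 7/8) = (10/19)/(213/152) = 80/213.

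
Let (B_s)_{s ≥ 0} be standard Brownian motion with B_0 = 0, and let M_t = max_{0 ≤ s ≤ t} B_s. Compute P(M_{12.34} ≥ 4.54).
P(M_{12.34} ≥ 4.54) = 2·P(B_{12.34} ≥ 4.54) = 2(1 − Φ(4.54/√12.34)) ≈ 0.1962

By the reflection principle for Brownian motion, P(M_t ≥ a) = 2 · P(B_t ≥ a) for a ≥ 0. Since B_t ~ N(0, t), P(B_t ≥ 4.54) = 1 − Φ(4.54/√t) = 1 − Φ(4.54/√12.34) = 1 − Φ(1.2924). So
  P(M_{12.34} ≥ 4.54) = 2(1 − Φ(1.2924)) ≈ 0.1962.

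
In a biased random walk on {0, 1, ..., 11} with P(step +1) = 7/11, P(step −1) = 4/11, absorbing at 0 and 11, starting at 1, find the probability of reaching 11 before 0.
P(hit 11 before 0) = (1 − (4/7)^1) / (1 − (4/7)^11) = 282475249/657710813

Let u_k denote P(reach 11 before 0 | start at k). Boundary: u_0 = 0, u_11 = 1. Recurrence: u_k = 7/11·u_{k+1} + 4/11·u_{k-1} for 1 ≤ k ≤ 10. Try u_k = A + B·r^k with r = q/p = (4/11)/(7/11) = 4/7. Substitution satisfies the recurrence; boundary conditions give:
  u_k = (1 − r^k) / (1 − r^N) = (1 − (4/7)^1) / (1 − (4/7)^11) = 282475249/657710813.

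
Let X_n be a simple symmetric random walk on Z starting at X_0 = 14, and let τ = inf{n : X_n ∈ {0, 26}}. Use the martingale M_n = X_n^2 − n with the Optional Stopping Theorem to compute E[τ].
E[τ] = 168

M_n = X_n^2 − n is a martingale (since E[X_{n+1}^2 | F_n] = X_n^2 + 1). By OST (τ has finite mean in a bounded region), E[M_τ] = E[M_0] = X_0^2 − 0 = 14^2 = 196. Also E[M_τ] = E[X_τ^2] − E[τ]. The walk exits at 0 or 26, with P(hit 26 first) = 14/26, so E[X_τ^2] = 26^2 · 14/26 + 0 = 364. Thus E[τ] = E[X_τ^2] − E[M_τ] = 364 − 196 = 168 = 14(26 − 14) = 168.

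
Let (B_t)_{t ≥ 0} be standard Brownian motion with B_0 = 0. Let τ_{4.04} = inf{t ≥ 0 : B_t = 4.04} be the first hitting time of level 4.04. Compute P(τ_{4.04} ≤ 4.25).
P(τ_{4.04} ≤ 4.25) = 2(1 − Φ(4.04/√4.25)) = 2(1 − Φ(1.9597)) ≈ 0.0500

By the reflection principle for standard BM, P(τ_b ≤ t) = 2 · P(B_t ≥ b). Since B_t ~ N(0, t), P(B_t ≥ 4.04) = 1 − Φ(4.04/√t) = 1 − Φ(4.04/√4.25) = 1 − Φ(1.9597) ≈ 0.02502. Doubling: P(τ_{4.04} ≤ 4.25) ≈ 2 · 0.02502 = 0.05004 ≈ 0.0500.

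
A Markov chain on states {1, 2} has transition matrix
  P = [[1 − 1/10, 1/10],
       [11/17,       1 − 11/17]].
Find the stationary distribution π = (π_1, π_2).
π_1 = 110/127, π_2 = 17/127

Solve πP = π with π_1 + π_2 = 1. From πP = π: π_1 · (1 − 1/10) + π_2 · 11/17 = π_1 ⇒ π_2 · 11/17 = π_1 · 1/10 ⇒ π_2/π_1 = (1/10)/(11/17) = 17/110. Together with π_1 + π_2 = 1:
  π_1 = (11/17)/(1/10 + 11/17) = (11/17)/(127/170) = 110/127,
  π_2 = (1/10)/(1/10 + 11/17) = (1/10)/(127/170) = 17/127.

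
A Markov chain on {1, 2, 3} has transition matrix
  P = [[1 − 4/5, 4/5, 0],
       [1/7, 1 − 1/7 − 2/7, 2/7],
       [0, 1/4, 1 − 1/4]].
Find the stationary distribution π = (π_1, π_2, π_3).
π = (1/13, 28/65, 32/65)

This is a birth-death chain on three states, which satisfies detailed balance: π_1 · P_{12} = π_2 · P_{21} and π_2 · P_{23} = π_3 · P_{32}.
From π_1 · 4/5 = π_2 · 1/7: π_2/π_1 = (4/5)/(1/7) = 28/5.
From π_2 · 2/7 = π_3 · 1/4: π_3/π_2 = (2/7)/(1/4) = 8/7.
Take π_1 proportional to 1; then unnormalized π = (1, 28/5, 32/5). Normalize by dividing by the sum 13:
  π = (1/13, 28/65, 32/65).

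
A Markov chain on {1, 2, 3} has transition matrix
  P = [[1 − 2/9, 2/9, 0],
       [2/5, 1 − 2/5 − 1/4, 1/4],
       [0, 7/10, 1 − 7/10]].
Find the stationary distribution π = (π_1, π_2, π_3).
π = (126/221, 70/221, 25/221)

This is a birth-death chain on three states, which satisfies detailed balance: π_1 · P_{12} = π_2 · P_{21} and π_2 · P_{23} = π_3 · P_{32}.
From π_1 · 2/9 = π_2 · 2/5: π_2/π_1 = (2/9)/(2/5) = 5/9.
From π_2 · 1/4 = π_3 · 7/10: π_3/π_2 = (1/4)/(7/10) = 5/14.
Take π_1 proportional to 1; then unnormalized π = (1, 5/9, 25/126). Normalize by dividing by the sum 221/126:
  π = (126/221, 70/221, 25/221).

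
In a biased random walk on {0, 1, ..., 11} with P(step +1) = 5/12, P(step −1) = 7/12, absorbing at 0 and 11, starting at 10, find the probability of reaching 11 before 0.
P(hit 11 before 0) = (1 − (7/5)^10) / (1 − (7/5)^11) = 681774060/964249309

Let u_k denote P(reach 11 before 0 | start at k). Boundary: u_0 = 0, u_11 = 1. Recurrence: u_k = 5/12·u_{k+1} + 7/12·u_{k-1} for 1 ≤ k ≤ 10. Try u_k = A + B·r^k with r = q/p = (7/12)/(5/12) = 7/5. Substitution satisfies the recurrence; boundary conditions give:
  u_k = (1 − r^k) / (1 − r^N) = (1 − (7/5)^10) / (1 − (7/5)^11) = 681774060/964249309.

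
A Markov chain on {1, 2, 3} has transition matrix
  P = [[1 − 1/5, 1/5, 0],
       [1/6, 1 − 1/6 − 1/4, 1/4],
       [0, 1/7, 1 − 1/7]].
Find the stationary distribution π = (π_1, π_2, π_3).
π = (10/43, 12/43, 21/43)

This is a birth-death chain on three states, which satisfies detailed balance: π_1 · P_{12} = π_2 · P_{21} and π_2 · P_{23} = π_3 · P_{32}.
From π_1 · 1/5 = π_2 · 1/6: π_2/π_1 = (1/5)/(1/6) = 6/5.
From π_2 · 1/4 = π_3 · 1/7: π_3/π_2 = (1/4)/(1/7) = 7/4.
Take π_1 proportional to 1; then unnormalized π = (1, 6/5, 21/10). Normalize by dividing by the sum 43/10:
  π = (10/43, 12/43, 21/43).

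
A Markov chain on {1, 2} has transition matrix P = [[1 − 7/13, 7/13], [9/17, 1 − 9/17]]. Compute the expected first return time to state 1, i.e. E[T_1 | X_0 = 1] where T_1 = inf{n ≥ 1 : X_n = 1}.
E[T_1 | X_0 = 1] = 1/π_1 = 236/117

For an irreducible recurrent Markov chain with stationary distribution π, E[T_i | X_0 = i] = 1/π_i (Kac's formula). Here π_1 = (9/17)/(7/13 + 9/17) = (9/17)/(236/221) = 117/236, so E[T_1 | X_0 = 1] = 1/π_1 = (7/13 + 9/17)/(9/17) = (236/221)/(9/17) = 236/117.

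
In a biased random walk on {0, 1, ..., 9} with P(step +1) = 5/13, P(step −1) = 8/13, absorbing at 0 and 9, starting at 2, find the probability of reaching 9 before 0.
P(hit 9 before 0) = (1 − (8/5)^2) / (1 − (8/5)^9) = 1015625/44088201

Let u_k denote P(reach 9 before 0 | start at k). Boundary: u_0 = 0, u_9 = 1. Recurrence: u_k = 5/13·u_{k+1} + 8/13·u_{k-1} for 1 ≤ k ≤ 8. Try u_k = A + B·r^k with r = q/p = (8/13)/(5/13) = 8/5. Substitution satisfies the recurrence; boundary conditions give:
  u_k = (1 − r^k) / (1 − r^N) = (1 − (8/5)^2) / (1 − (8/5)^9) = 1015625/44088201.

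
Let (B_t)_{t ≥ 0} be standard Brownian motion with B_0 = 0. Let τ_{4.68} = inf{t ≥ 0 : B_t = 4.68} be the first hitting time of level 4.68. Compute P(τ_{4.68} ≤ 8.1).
P(τ_{4.68} ≤ 8.1) = 2(1 − Φ(4.68/√8.1)) = 2(1 − Φ(1.6444)) ≈ 0.1001

By the reflection principle for standard BM, P(τ_b ≤ t) = 2 · P(B_t ≥ b). Since B_t ~ N(0, t), P(B_t ≥ 4.68) = 1 − Φ(4.68/√t) = 1 − Φ(4.68/√8.1) = 1 − Φ(1.6444) ≈ 0.05005. Doubling: P(τ_{4.68} ≤ 8.1) ≈ 2 · 0.05005 = 0.10010 ≈ 0.1001.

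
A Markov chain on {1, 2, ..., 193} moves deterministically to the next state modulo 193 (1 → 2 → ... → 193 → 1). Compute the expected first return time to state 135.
E[T_135 | X_0 = 135] = 193

The chain cycles deterministically, so starting at state 135 it returns in exactly 193 steps. Equivalently, the stationary distribution is uniform π_j = 1/193 for every state j, so by Kac's formula E[T_135] = 1/π_135 = 193.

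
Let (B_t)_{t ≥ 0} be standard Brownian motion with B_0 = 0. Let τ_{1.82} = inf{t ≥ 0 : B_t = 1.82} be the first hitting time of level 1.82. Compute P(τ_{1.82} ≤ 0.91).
P(τ_{1.82} ≤ 0.91) = 2(1 − Φ(1.82/√0.91)) = 2(1 − Φ(1.9079)) ≈ 0.0564

By the reflection principle for standard BM, P(τ_b ≤ t) = 2 · P(B_t ≥ b). Since B_t ~ N(0, t), P(B_t ≥ 1.82) = 1 − Φ(1.82/√t) = 1 − Φ(1.82/√0.91) = 1 − Φ(1.9079) ≈ 0.02820. Doubling: P(τ_{1.82} ≤ 0.91) ≈ 2 · 0.02820 = 0.05640 ≈ 0.0564.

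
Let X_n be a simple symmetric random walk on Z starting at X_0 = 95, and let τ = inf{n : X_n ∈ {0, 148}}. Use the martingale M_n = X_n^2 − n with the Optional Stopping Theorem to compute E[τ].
E[τ] = 5035

M_n = X_n^2 − n is a martingale (since E[X_{n+1}^2 | F_n] = X_n^2 + 1). By OST (τ has finite mean in a bounded region), E[M_τ] = E[M_0] = X_0^2 − 0 = 95^2 = 9025. Also E[M_τ] = E[X_τ^2] − E[τ]. The walk exits at 0 or 148, with P(hit 148 first) = 95/148, so E[X_τ^2] = 148^2 · 95/148 + 0 = 14060. Thus E[τ] = E[X_τ^2] − E[M_τ] = 14060 − 9025 = 5035 = 95(148 − 95) = 5035.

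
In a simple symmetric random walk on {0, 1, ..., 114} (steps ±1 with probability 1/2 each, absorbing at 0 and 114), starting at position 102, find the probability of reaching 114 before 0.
P(hit 114 before 0) = 102/114 = 17/19

Let u_k = P(hit 114 before 0 | start at k). Then u_0 = 0, u_114 = 1, and u_k = u_{k-1}/2 + u_{k+1}/2 for 1 ≤ k ≤ 113. This harmonic recurrence is solved by u_k = k/114, giving u_102 = 102/114 = 17/19.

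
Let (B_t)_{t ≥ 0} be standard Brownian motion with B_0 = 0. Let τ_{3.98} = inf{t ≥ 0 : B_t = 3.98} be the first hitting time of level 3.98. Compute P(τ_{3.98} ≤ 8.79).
P(τ_{3.98} ≤ 8.79) = 2(1 − Φ(3.98/√8.79)) = 2(1 − Φ(1.3424)) ≈ 0.1795

By the reflection principle for standard BM, P(τ_b ≤ t) = 2 · P(B_t ≥ b). Since B_t ~ N(0, t), P(B_t ≥ 3.98) = 1 − Φ(3.98/√t) = 1 − Φ(3.98/√8.79) = 1 − Φ(1.3424) ≈ 0.08973. Doubling: P(τ_{3.98} ≤ 8.79) ≈ 2 · 0.08973 = 0.17946 ≈ 0.1795.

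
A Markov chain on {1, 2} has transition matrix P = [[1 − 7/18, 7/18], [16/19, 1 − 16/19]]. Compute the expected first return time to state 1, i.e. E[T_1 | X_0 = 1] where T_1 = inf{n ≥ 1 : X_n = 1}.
E[T_1 | X_0 = 1] = 1/π_1 = 421/288

For an irreducible recurrent Markov chain with stationary distribution π, E[T_i | X_0 = i] = 1/π_i (Kac's formula). Here π_1 = (16/19)/(7/18 + 16/19) = (16/19)/(421/342) = 288/421, so E[T_1 | X_0 = 1] = 1/π_1 = (7/18 + 16/19)/(16/19) = (421/342)/(16/19) = 421/288.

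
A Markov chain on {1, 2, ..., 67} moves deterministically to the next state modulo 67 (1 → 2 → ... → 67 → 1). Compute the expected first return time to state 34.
E[T_34 | X_0 = 34] = 67

The chain cycles deterministically, so starting at state 34 it returns in exactly 67 steps. Equivalently, the stationary distribution is uniform π_j = 1/67 for every state j, so by Kac's formula E[T_34] = 1/π_34 = 67.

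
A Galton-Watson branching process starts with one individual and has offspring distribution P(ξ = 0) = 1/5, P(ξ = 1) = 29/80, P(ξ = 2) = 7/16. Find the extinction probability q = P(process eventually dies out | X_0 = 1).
q = 16/35

The pgf is f(s) = 1/5 + 29/80·s + 7/16·s². The extinction probability q is the smallest fixed point of f in [0, 1]. Setting s = f(s):
  7/16·s² + (29/80 − 1)·s + 1/5 = 0
  7/16·s² − (1/5 + 7/16)·s + 1/5 = 0
which factors as (s − 1)·(7/16·s − 1/5) = 0, giving roots s = 1 and s = (1/5)/(7/16) = 16/35.
Mean offspring μ = 29/80 + 2·7/16 = 99/80 > 1 (supercritical), so q < 1. The extinction probability is the smaller root: q = (1/5)/(7/16) = 16/35.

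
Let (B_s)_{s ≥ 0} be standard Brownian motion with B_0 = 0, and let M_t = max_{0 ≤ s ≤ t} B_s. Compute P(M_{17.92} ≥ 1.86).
P(M_{17.92} ≥ 1.86) = 2·P(B_{17.92} ≥ 1.86) = 2(1 − Φ(1.86/√17.92)) ≈ 0.6604

By the reflection principle for Brownian motion, P(M_t ≥ a) = 2 · P(B_t ≥ a) for a ≥ 0. Since B_t ~ N(0, t), P(B_t ≥ 1.86) = 1 − Φ(1.86/√t) = 1 − Φ(1.86/√17.92) = 1 − Φ(0.4394). So
  P(M_{17.92} ≥ 1.86) = 2(1 − Φ(0.4394)) ≈ 0.6604.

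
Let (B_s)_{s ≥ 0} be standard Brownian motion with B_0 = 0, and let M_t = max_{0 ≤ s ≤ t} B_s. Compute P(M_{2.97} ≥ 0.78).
P(M_{2.97} ≥ 0.78) = 2·P(B_{2.97} ≥ 0.78) = 2(1 − Φ(0.78/√2.97)) ≈ 0.6508

By the reflection principle for Brownian motion, P(M_t ≥ a) = 2 · P(B_t ≥ a) for a ≥ 0. Since B_t ~ N(0, t), P(B_t ≥ 0.78) = 1 − Φ(0.78/√t) = 1 − Φ(0.78/√2.97) = 1 − Φ(0.4526). So
  P(M_{2.97} ≥ 0.78) = 2(1 − Φ(0.4526)) ≈ 0.6508.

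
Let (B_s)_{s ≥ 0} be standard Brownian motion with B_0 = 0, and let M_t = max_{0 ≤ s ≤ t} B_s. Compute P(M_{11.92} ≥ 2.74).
P(M_{11.92} ≥ 2.74) = 2·P(B_{11.92} ≥ 2.74) = 2(1 − Φ(2.74/√11.92)) ≈ 0.4274

By the reflection principle for Brownian motion, P(M_t ≥ a) = 2 · P(B_t ≥ a) for a ≥ 0. Since B_t ~ N(0, t), P(B_t ≥ 2.74) = 1 − Φ(2.74/√t) = 1 − Φ(2.74/√11.92) = 1 − Φ(0.7936). So
  P(M_{11.92} ≥ 2.74) = 2(1 − Φ(0.7936)) ≈ 0.4274.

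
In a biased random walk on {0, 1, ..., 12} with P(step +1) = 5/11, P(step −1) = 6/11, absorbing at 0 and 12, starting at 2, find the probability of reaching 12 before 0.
P(hit 12 before 0) = (1 − (6/5)^2) / (1 − (6/5)^12) = 9765625/175694701

Let u_k denote P(reach 12 before 0 | start at k). Boundary: u_0 = 0, u_12 = 1. Recurrence: u_k = 5/11·u_{k+1} + 6/11·u_{k-1} for 1 ≤ k ≤ 11. Try u_k = A + B·r^k with r = q/p = (6/11)/(5/11) = 6/5. Substitution satisfies the recurrence; boundary conditions give:
  u_k = (1 − r^k) / (1 − r^N) = (1 − (6/5)^2) / (1 − (6/5)^12) = 9765625/175694701.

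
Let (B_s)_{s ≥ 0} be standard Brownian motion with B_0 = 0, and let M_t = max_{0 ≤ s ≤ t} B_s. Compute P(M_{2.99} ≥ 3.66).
P(M_{2.99} ≥ 3.66) = 2·P(B_{2.99} ≥ 3.66) = 2(1 − Φ(3.66/√2.99)) ≈ 0.0343

By the reflection principle for Brownian motion, P(M_t ≥ a) = 2 · P(B_t ≥ a) for a ≥ 0. Since B_t ~ N(0, t), P(B_t ≥ 3.66) = 1 − Φ(3.66/√t) = 1 − Φ(3.66/√2.99) = 1 − Φ(2.1166). So
  P(M_{2.99} ≥ 3.66) = 2(1 − Φ(2.1166)) ≈ 0.0343.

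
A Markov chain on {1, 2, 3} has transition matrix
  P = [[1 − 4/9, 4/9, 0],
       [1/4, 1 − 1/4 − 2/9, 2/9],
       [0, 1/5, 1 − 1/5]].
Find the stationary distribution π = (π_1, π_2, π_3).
π = (81/385, 144/385, 32/77)

This is a birth-death chain on three states, which satisfies detailed balance: π_1 · P_{12} = π_2 · P_{21} and π_2 · P_{23} = π_3 · P_{32}.
From π_1 · 4/9 = π_2 · 1/4: π_2/π_1 = (4/9)/(1/4) = 16/9.
From π_2 · 2/9 = π_3 · 1/5: π_3/π_2 = (2/9)/(1/5) = 10/9.
Take π_1 proportional to 1; then unnormalized π = (1, 16/9, 160/81). Normalize by dividing by the sum 385/81:
  π = (81/385, 144/385, 32/77).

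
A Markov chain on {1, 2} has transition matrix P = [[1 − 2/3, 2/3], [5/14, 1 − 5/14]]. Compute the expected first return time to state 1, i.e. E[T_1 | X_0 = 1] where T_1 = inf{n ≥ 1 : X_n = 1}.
E[T_1 | X_0 = 1] = 1/π_1 = 43/15

For an irreducible recurrent Markov chain with stationary distribution π, E[T_i | X_0 = i] = 1/π_i (Kac's formula). Here π_1 = (5/14)/(2/3 + 5/14) = (5/14)/(43/42) = 15/43, so E[T_1 | X_0 = 1] = 1/π_1 = (2/3 + 5/14)/(5/14) = (43/42)/(5/14) = 43/15.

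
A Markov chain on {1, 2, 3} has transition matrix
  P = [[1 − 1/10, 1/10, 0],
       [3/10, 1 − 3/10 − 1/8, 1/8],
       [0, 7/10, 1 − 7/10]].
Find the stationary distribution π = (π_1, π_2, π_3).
π = (28/39, 28/117, 5/117)

This is a birth-death chain on three states, which satisfies detailed balance: π_1 · P_{12} = π_2 · P_{21} and π_2 · P_{23} = π_3 · P_{32}.
From π_1 · 1/10 = π_2 · 3/10: π_2/π_1 = (1/10)/(3/10) = 1/3.
From π_2 · 1/8 = π_3 · 7/10: π_3/π_2 = (1/8)/(7/10) = 5/28.
Take π_1 proportional to 1; then unnormalized π = (1, 1/3, 5/84). Normalize by dividing by the sum 39/28:
  π = (28/39, 28/117, 5/117).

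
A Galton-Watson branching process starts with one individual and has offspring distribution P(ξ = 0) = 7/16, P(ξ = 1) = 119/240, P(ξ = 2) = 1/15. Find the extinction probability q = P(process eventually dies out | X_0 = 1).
q = 1

Mean offspring μ = 0·7/16 + 1·119/240 + 2·1/15 = 151/240 ≤ 1. For μ ≤ 1 with offspring not concentrated at 1, the Galton-Watson process goes extinct almost surely, so q = 1.
(Algebraic check: The pgf is f(s) = 7/16 + 119/240·s + 1/15·s². The extinction probability q is the smallest fixed point of f in [0, 1]. Setting s = f(s):
  1/15·s² + (119/240 − 1)·s + 7/16 = 0
  1/15·s² − (7/16 + 1/15)·s + 7/16 = 0
which factors as (s − 1)·(1/15·s − 7/16) = 0, giving roots s = 1 and s = (7/16)/(1/15) = 105/16. Since 105/16 ≥ 1, the smallest root in [0, 1] is s = 1.)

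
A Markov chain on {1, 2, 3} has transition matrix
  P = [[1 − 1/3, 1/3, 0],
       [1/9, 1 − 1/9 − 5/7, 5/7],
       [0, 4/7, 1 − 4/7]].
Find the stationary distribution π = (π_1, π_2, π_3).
π = (4/31, 12/31, 15/31)

This is a birth-death chain on three states, which satisfies detailed balance: π_1 · P_{12} = π_2 · P_{21} and π_2 · P_{23} = π_3 · P_{32}.
From π_1 · 1/3 = π_2 · 1/9: π_2/π_1 = (1/3)/(1/9) = 3.
From π_2 · 5/7 = π_3 · 4/7: π_3/π_2 = (5/7)/(4/7) = 5/4.
Take π_1 proportional to 1; then unnormalized π = (1, 3, 15/4). Normalize by dividing by the sum 31/4:
  π = (4/31, 12/31, 15/31).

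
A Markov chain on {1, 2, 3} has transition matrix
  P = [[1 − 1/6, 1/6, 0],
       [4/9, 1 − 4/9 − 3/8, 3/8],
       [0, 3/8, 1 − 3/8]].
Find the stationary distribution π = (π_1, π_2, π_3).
π = (4/7, 3/14, 3/14)

This is a birth-death chain on three states, which satisfies detailed balance: π_1 · P_{12} = π_2 · P_{21} and π_2 · P_{23} = π_3 · P_{32}.
From π_1 · 1/6 = π_2 · 4/9: π_2/π_1 = (1/6)/(4/9) = 3/8.
From π_2 · 3/8 = π_3 · 3/8: π_3/π_2 = (3/8)/(3/8) = 1.
Take π_1 proportional to 1; then unnormalized π = (1, 3/8, 3/8). Normalize by dividing by the sum 7/4:
  π = (4/7, 3/14, 3/14).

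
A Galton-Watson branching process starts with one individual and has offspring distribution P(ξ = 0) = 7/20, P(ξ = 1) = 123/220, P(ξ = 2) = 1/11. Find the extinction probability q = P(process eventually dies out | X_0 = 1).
q = 1

Mean offspring μ = 0·7/20 + 1·123/220 + 2·1/11 = 163/220 ≤ 1. For μ ≤ 1 with offspring not concentrated at 1, the Galton-Watson process goes extinct almost surely, so q = 1.
(Algebraic check: The pgf is f(s) = 7/20 + 123/220·s + 1/11·s². The extinction probability q is the smallest fixed point of f in [0, 1]. Setting s = f(s):
  1/11·s² + (123/220 − 1)·s + 7/20 = 0
  1/11·s² − (7/20 + 1/11)·s + 7/20 = 0
which factors as (s − 1)·(1/11·s − 7/20) = 0, giving roots s = 1 and s = (7/20)/(1/11) = 77/20. Since 77/20 ≥ 1, the smallest root in [0, 1] is s = 1.)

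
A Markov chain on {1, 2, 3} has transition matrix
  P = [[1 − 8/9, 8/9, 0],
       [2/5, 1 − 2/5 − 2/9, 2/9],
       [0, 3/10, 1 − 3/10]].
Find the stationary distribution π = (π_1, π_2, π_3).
π = (243/1183, 540/1183, 400/1183)

This is a birth-death chain on three states, which satisfies detailed balance: π_1 · P_{12} = π_2 · P_{21} and π_2 · P_{23} = π_3 · P_{32}.
From π_1 · 8/9 = π_2 · 2/5: π_2/π_1 = (8/9)/(2/5) = 20/9.
From π_2 · 2/9 = π_3 · 3/10: π_3/π_2 = (2/9)/(3/10) = 20/27.
Take π_1 proportional to 1; then unnormalized π = (1, 20/9, 400/243). Normalize by dividing by the sum 1183/243:
  π = (243/1183, 540/1183, 400/1183).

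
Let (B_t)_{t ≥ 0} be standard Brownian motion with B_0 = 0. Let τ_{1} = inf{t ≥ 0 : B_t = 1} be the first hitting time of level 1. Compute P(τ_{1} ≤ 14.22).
P(τ_{1} ≤ 14.22) = 2(1 − Φ(1/√14.22)) = 2(1 − Φ(0.2652)) ≈ 0.7909

By the reflection principle for standard BM, P(τ_b ≤ t) = 2 · P(B_t ≥ b). Since B_t ~ N(0, t), P(B_t ≥ 1) = 1 − Φ(1/√t) = 1 − Φ(1/√14.22) = 1 − Φ(0.2652) ≈ 0.39543. Doubling: P(τ_{1} ≤ 14.22) ≈ 2 · 0.39543 = 0.79086 ≈ 0.7909.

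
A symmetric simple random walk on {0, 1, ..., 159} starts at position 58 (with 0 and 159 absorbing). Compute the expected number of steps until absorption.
E[τ | X_0 = 58] = 5858

Let v_k = E[τ | X_0 = k]. Boundary: v_0 = v_159 = 0. Recurrence: v_k = 1 + (v_{k-1} + v_{k+1})/2 for 1 ≤ k ≤ 158. The particular solution to v_k − (v_{k-1} + v_{k+1})/2 = 1 is v_k = −k^2. Adding homogeneous solution A + B k and matching boundaries gives v_k = k (159 − k). Substituting k = 58: v_58 = 58 · 101 = 5858.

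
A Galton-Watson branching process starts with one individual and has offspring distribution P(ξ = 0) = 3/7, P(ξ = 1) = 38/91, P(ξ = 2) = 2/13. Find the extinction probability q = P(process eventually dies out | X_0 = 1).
q = 1

Mean offspring μ = 0·3/7 + 1·38/91 + 2·2/13 = 66/91 ≤ 1. For μ ≤ 1 with offspring not concentrated at 1, the Galton-Watson process goes extinct almost surely, so q = 1.
(Algebraic check: The pgf is f(s) = 3/7 + 38/91·s + 2/13·s². The extinction probability q is the smallest fixed point of f in [0, 1]. Setting s = f(s):
  2/13·s² + (38/91 − 1)·s + 3/7 = 0
  2/13·s² − (3/7 + 2/13)·s + 3/7 = 0
which factors as (s − 1)·(2/13·s − 3/7) = 0, giving roots s = 1 and s = (3/7)/(2/13) = 39/14. Since 39/14 ≥ 1, the smallest root in [0, 1] is s = 1.)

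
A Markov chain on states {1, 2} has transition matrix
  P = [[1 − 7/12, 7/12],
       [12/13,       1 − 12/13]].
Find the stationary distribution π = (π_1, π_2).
π_1 = 144/235, π_2 = 91/235

Solve πP = π with π_1 + π_2 = 1. From πP = π: π_1 · (1 − 7/12) + π_2 · 12/13 = π_1 ⇒ π_2 · 12/13 = π_1 · 7/12 ⇒ π_2/π_1 = (7/12)/(12/13) = 91/144. Together with π_1 + π_2 = 1:
  π_1 = (12/13)/(7/12 + 12/13) = (12/13)/(235/156) = 144/235,
  π_2 = (7/12)/(7/12 + 12/13) = (7/12)/(235/156) = 91/235.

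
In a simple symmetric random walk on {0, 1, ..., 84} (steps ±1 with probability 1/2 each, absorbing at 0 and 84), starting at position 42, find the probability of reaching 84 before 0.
P(hit 84 before 0) = 42/84 = 1/2

Let u_k = P(hit 84 before 0 | start at k). Then u_0 = 0, u_84 = 1, and u_k = u_{k-1}/2 + u_{k+1}/2 for 1 ≤ k ≤ 83. This harmonic recurrence is solved by u_k = k/84, giving u_42 = 42/84 = 1/2.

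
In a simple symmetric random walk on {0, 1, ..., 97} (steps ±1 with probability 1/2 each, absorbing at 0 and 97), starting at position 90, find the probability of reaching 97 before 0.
P(hit 97 before 0) = 90/97

Let u_k = P(hit 97 before 0 | start at k). Then u_0 = 0, u_97 = 1, and u_k = u_{k-1}/2 + u_{k+1}/2 for 1 ≤ k ≤ 96. This harmonic recurrence is solved by u_k = k/97, giving u_90 = 90/97.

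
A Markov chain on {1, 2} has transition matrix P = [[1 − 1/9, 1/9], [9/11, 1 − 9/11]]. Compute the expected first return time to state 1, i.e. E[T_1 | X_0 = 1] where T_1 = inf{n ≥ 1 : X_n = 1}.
E[T_1 | X_0 = 1] = 1/π_1 = 92/81

For an irreducible recurrent Markov chain with stationary distribution π, E[T_i | X_0 = i] = 1/π_i (Kac's formula). Here π_1 = (9/11)/(1/9 + 9/11) = (9/11)/(92/99) = 81/92, so E[T_1 | X_0 = 1] = 1/π_1 = (1/9 + 9/11)/(9/11) = (92/99)/(9/11) = 92/81.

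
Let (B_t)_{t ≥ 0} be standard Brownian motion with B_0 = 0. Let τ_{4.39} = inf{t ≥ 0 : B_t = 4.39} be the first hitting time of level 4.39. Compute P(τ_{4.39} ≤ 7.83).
P(τ_{4.39} ≤ 7.83) = 2(1 − Φ(4.39/√7.83)) = 2(1 − Φ(1.5689)) ≈ 0.1167

By the reflection principle for standard BM, P(τ_b ≤ t) = 2 · P(B_t ≥ b). Since B_t ~ N(0, t), P(B_t ≥ 4.39) = 1 − Φ(4.39/√t) = 1 − Φ(4.39/√7.83) = 1 − Φ(1.5689) ≈ 0.05834. Doubling: P(τ_{4.39} ≤ 7.83) ≈ 2 · 0.05834 = 0.11668 ≈ 0.1167.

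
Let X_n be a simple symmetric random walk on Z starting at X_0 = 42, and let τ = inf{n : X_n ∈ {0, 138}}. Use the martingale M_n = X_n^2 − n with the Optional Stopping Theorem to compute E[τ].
E[τ] = 4032

M_n = X_n^2 − n is a martingale (since E[X_{n+1}^2 | F_n] = X_n^2 + 1). By OST (τ has finite mean in a bounded region), E[M_τ] = E[M_0] = X_0^2 − 0 = 42^2 = 1764. Also E[M_τ] = E[X_τ^2] − E[τ]. The walk exits at 0 or 138, with P(hit 138 first) = 42/138, so E[X_τ^2] = 138^2 · 42/138 + 0 = 5796. Thus E[τ] = E[X_τ^2] − E[M_τ] = 5796 − 1764 = 4032 = 42(138 − 42) = 4032.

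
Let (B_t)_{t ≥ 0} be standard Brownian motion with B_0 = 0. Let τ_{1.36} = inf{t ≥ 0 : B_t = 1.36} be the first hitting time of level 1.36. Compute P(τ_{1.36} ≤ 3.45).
P(τ_{1.36} ≤ 3.45) = 2(1 − Φ(1.36/√3.45)) = 2(1 − Φ(0.7322)) ≈ 0.4640

By the reflection principle for standard BM, P(τ_b ≤ t) = 2 · P(B_t ≥ b). Since B_t ~ N(0, t), P(B_t ≥ 1.36) = 1 − Φ(1.36/√t) = 1 − Φ(1.36/√3.45) = 1 − Φ(0.7322) ≈ 0.23202. Doubling: P(τ_{1.36} ≤ 3.45) ≈ 2 · 0.23202 = 0.46404 ≈ 0.4640.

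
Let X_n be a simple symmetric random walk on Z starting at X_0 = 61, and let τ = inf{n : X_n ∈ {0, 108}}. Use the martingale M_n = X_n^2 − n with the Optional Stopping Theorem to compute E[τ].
E[τ] = 2867

M_n = X_n^2 − n is a martingale (since E[X_{n+1}^2 | F_n] = X_n^2 + 1). By OST (τ has finite mean in a bounded region), E[M_τ] = E[M_0] = X_0^2 − 0 = 61^2 = 3721. Also E[M_τ] = E[X_τ^2] − E[τ]. The walk exits at 0 or 108, with P(hit 108 first) = 61/108, so E[X_τ^2] = 108^2 · 61/108 + 0 = 6588. Thus E[τ] = E[X_τ^2] − E[M_τ] = 6588 − 3721 = 2867 = 61(108 − 61) = 2867.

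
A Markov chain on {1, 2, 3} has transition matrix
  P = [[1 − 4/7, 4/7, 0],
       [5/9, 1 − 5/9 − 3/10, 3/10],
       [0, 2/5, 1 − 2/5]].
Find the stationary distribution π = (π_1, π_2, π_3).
π = (5/14, 18/49, 27/98)

This is a birth-death chain on three states, which satisfies detailed balance: π_1 · P_{12} = π_2 · P_{21} and π_2 · P_{23} = π_3 · P_{32}.
From π_1 · 4/7 = π_2 · 5/9: π_2/π_1 = (4/7)/(5/9) = 36/35.
From π_2 · 3/10 = π_3 · 2/5: π_3/π_2 = (3/10)/(2/5) = 3/4.
Take π_1 proportional to 1; then unnormalized π = (1, 36/35, 27/35). Normalize by dividing by the sum 14/5:
  π = (5/14, 18/49, 27/98).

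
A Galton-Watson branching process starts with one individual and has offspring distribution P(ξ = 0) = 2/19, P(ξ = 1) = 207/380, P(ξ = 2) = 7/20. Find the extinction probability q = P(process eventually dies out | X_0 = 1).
q = 40/133

The pgf is f(s) = 2/19 + 207/380·s + 7/20·s². The extinction probability q is the smallest fixed point of f in [0, 1]. Setting s = f(s):
  7/20·s² + (207/380 − 1)·s + 2/19 = 0
  7/20·s² − (2/19 + 7/20)·s + 2/19 = 0
which factors as (s − 1)·(7/20·s − 2/19) = 0, giving roots s = 1 and s = (2/19)/(7/20) = 40/133.
Mean offspring μ = 207/380 + 2·7/20 = 473/380 > 1 (supercritical), so q < 1. The extinction probability is the smaller root: q = (2/19)/(7/20) = 40/133.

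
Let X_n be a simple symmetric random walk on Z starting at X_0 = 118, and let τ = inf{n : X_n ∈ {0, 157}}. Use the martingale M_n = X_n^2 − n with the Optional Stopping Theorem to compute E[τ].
E[τ] = 4602

M_n = X_n^2 − n is a martingale (since E[X_{n+1}^2 | F_n] = X_n^2 + 1). By OST (τ has finite mean in a bounded region), E[M_τ] = E[M_0] = X_0^2 − 0 = 118^2 = 13924. Also E[M_τ] = E[X_τ^2] − E[τ]. The walk exits at 0 or 157, with P(hit 157 first) = 118/157, so E[X_τ^2] = 157^2 · 118/157 + 0 = 18526. Thus E[τ] = E[X_τ^2] − E[M_τ] = 18526 − 13924 = 4602 = 118(157 − 118) = 4602.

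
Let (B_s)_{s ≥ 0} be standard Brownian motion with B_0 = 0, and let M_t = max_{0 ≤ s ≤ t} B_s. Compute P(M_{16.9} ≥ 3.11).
P(M_{16.9} ≥ 3.11) = 2·P(B_{16.9} ≥ 3.11) = 2(1 − Φ(3.11/√16.9)) ≈ 0.4493

By the reflection principle for Brownian motion, P(M_t ≥ a) = 2 · P(B_t ≥ a) for a ≥ 0. Since B_t ~ N(0, t), P(B_t ≥ 3.11) = 1 − Φ(3.11/√t) = 1 − Φ(3.11/√16.9) = 1 − Φ(0.7565). So
  P(M_{16.9} ≥ 3.11) = 2(1 − Φ(0.7565)) ≈ 0.4493.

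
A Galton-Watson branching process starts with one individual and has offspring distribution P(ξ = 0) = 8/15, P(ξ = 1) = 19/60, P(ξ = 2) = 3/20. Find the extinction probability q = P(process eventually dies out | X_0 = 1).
q = 1

Mean offspring μ = 0·8/15 + 1·19/60 + 2·3/20 = 37/60 ≤ 1. For μ ≤ 1 with offspring not concentrated at 1, the Galton-Watson process goes extinct almost surely, so q = 1.
(Algebraic check: The pgf is f(s) = 8/15 + 19/60·s + 3/20·s². The extinction probability q is the smallest fixed point of f in [0, 1]. Setting s = f(s):
  3/20·s² + (19/60 − 1)·s + 8/15 = 0
  3/20·s² − (8/15 + 3/20)·s + 8/15 = 0
which factors as (s − 1)·(3/20·s − 8/15) = 0, giving roots s = 1 and s = (8/15)/(3/20) = 32/9. Since 32/9 ≥ 1, the smallest root in [0, 1] is s = 1.)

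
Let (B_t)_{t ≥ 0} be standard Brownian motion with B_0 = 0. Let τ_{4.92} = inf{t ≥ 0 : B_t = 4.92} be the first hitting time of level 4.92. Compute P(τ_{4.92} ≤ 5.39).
P(τ_{4.92} ≤ 5.39) = 2(1 − Φ(4.92/√5.39)) = 2(1 − Φ(2.1192)) ≈ 0.0341

By the reflection principle for standard BM, P(τ_b ≤ t) = 2 · P(B_t ≥ b). Since B_t ~ N(0, t), P(B_t ≥ 4.92) = 1 − Φ(4.92/√t) = 1 − Φ(4.92/√5.39) = 1 − Φ(2.1192) ≈ 0.01704. Doubling: P(τ_{4.92} ≤ 5.39) ≈ 2 · 0.01704 = 0.03408 ≈ 0.0341.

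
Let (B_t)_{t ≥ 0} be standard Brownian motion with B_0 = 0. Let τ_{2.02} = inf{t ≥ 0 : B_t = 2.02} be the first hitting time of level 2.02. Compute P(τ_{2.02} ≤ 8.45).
P(τ_{2.02} ≤ 8.45) = 2(1 − Φ(2.02/√8.45)) = 2(1 − Φ(0.6949)) ≈ 0.4871

By the reflection principle for standard BM, P(τ_b ≤ t) = 2 · P(B_t ≥ b). Since B_t ~ N(0, t), P(B_t ≥ 2.02) = 1 − Φ(2.02/√t) = 1 − Φ(2.02/√8.45) = 1 − Φ(0.6949) ≈ 0.24356. Doubling: P(τ_{2.02} ≤ 8.45) ≈ 2 · 0.24356 = 0.48712 ≈ 0.4871.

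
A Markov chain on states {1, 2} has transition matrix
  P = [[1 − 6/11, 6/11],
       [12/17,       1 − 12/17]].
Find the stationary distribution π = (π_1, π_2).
π_1 = 22/39, π_2 = 17/39

Solve πP = π with π_1 + π_2 = 1. From πP = π: π_1 · (1 − 6/11) + π_2 · 12/17 = π_1 ⇒ π_2 · 12/17 = π_1 · 6/11 ⇒ π_2/π_1 = (6/11)/(12/17) = 17/22. Together with π_1 + π_2 = 1:
  π_1 = (12/17)/(6/11 + 12/17) = (12/17)/(234/187) = 22/39,
  π_2 = (6/11)/(6/11 + 12/17) = (6/11)/(234/187) = 17/39.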